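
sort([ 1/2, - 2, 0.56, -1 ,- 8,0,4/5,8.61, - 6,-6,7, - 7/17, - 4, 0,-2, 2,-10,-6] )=[ - 10,-8,-6, -6,-6, - 4,-2, - 2, - 1,-7/17,  0,0, 1/2,0.56, 4/5, 2,7,8.61 ]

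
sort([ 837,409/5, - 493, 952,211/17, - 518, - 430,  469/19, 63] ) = [ - 518, - 493, - 430,  211/17,469/19 , 63,  409/5 , 837, 952]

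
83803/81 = 83803/81  =  1034.60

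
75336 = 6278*12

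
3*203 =609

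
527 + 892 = 1419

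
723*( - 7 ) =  - 5061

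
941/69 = 13+44/69 =13.64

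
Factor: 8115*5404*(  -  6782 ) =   -  2^3  *  3^1 *5^1 *7^1*193^1*541^1*3391^1 = - 297414165720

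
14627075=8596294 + 6030781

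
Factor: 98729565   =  3^1*5^1*11^1*167^1* 3583^1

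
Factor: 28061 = 11^1*2551^1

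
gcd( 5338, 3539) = 1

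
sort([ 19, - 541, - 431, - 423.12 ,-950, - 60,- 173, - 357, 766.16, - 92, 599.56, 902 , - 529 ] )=[ - 950, - 541, - 529, - 431, - 423.12, - 357, - 173,-92, - 60, 19,599.56 , 766.16,902 ]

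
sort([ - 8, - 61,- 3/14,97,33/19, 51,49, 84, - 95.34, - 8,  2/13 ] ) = [  -  95.34,-61,-8, - 8, - 3/14, 2/13,33/19,49, 51,  84,97 ]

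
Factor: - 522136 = -2^3*65267^1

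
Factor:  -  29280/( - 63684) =40/87 = 2^3*3^ (  -  1)*5^1*29^ ( - 1)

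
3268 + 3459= 6727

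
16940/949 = 17 + 807/949 = 17.85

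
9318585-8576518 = 742067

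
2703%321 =135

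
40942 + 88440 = 129382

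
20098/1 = 20098 =20098.00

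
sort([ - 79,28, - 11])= [-79, - 11,  28]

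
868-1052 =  - 184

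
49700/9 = 49700/9 = 5522.22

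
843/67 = 12 + 39/67 = 12.58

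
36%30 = 6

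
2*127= 254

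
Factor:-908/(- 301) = 2^2*7^ ( - 1) * 43^( - 1) * 227^1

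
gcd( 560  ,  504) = 56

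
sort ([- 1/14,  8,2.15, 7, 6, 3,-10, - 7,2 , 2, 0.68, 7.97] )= [ - 10, - 7, - 1/14, 0.68,  2 , 2,  2.15, 3,6,7,7.97,  8] 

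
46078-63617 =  - 17539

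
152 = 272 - 120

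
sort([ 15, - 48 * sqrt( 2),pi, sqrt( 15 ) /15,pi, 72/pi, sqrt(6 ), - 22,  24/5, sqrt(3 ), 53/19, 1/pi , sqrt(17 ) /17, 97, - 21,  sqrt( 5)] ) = [ - 48*sqrt (2 ),-22,-21,  sqrt ( 17 ) /17, sqrt(15) /15, 1/pi, sqrt(3) , sqrt( 5 ), sqrt(6) , 53/19, pi,pi, 24/5, 15, 72/pi, 97 ]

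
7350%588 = 294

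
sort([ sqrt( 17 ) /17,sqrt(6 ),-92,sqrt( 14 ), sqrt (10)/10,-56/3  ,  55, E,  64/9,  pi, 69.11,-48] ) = [ - 92, - 48, - 56/3,sqrt ( 17)/17, sqrt(10 ) /10 , sqrt( 6 ),  E, pi,sqrt( 14 ),  64/9,55, 69.11 ]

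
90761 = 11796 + 78965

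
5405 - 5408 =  - 3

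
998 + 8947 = 9945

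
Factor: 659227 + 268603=2^1*5^1 * 31^1*41^1*73^1 = 927830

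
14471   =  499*29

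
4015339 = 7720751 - 3705412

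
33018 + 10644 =43662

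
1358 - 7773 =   -  6415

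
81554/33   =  2471 + 1/3 =2471.33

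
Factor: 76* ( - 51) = -3876 = - 2^2*3^1*17^1*19^1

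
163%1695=163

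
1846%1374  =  472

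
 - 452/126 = -4 + 26/63 = - 3.59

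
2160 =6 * 360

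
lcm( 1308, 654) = 1308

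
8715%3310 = 2095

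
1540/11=140= 140.00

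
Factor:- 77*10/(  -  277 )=770/277 =2^1*5^1*7^1*11^1*277^( - 1 )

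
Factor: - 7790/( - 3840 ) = 2^( - 7)*3^(- 1 )*19^1*41^1 = 779/384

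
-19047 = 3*( - 6349) 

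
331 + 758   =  1089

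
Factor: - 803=  -  11^1 *73^1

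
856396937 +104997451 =961394388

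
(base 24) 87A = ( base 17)g99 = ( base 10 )4786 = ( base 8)11262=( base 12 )292a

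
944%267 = 143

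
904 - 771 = 133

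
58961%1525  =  1011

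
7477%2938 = 1601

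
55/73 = 55/73 = 0.75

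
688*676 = 465088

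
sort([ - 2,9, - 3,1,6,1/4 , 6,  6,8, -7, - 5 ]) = [ - 7, - 5 , - 3, - 2,1/4,1,6, 6, 6, 8, 9]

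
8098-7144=954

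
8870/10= 887 = 887.00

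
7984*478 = 3816352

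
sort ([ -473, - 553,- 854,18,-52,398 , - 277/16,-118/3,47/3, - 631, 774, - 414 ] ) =[ - 854, - 631, - 553, - 473 , - 414, - 52, - 118/3, - 277/16, 47/3, 18,398, 774]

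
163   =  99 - -64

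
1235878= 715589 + 520289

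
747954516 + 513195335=1261149851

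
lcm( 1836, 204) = 1836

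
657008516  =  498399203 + 158609313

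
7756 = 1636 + 6120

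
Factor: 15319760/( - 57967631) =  - 2^4*5^1*131^(-1)*191497^1*442501^(-1) 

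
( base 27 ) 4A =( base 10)118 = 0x76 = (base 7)226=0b1110110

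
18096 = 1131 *16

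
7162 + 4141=11303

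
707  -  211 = 496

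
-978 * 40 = -39120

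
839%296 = 247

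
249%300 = 249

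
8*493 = 3944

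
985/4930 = 197/986  =  0.20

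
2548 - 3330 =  - 782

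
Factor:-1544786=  - 2^1*772393^1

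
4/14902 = 2/7451 = 0.00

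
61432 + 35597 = 97029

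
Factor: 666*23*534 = 2^2* 3^3*23^1*37^1*89^1 = 8179812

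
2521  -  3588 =-1067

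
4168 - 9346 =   -  5178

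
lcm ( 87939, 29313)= 87939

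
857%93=20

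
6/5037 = 2/1679 =0.00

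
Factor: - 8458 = -2^1*4229^1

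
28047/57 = 9349/19  =  492.05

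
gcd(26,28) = 2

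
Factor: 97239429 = 3^2 * 7^1* 61^1*25303^1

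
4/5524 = 1/1381 = 0.00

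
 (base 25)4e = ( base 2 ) 1110010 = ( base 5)424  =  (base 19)60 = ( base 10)114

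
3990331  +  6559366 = 10549697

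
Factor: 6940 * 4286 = 2^3* 5^1*347^1*2143^1 = 29744840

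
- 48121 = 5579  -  53700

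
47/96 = 47/96 = 0.49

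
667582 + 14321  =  681903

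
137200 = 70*1960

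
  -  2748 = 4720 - 7468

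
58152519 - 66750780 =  - 8598261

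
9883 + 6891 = 16774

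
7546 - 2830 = 4716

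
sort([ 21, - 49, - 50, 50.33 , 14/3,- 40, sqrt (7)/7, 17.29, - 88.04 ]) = [ - 88.04,- 50, - 49, - 40, sqrt(7 ) /7, 14/3, 17.29, 21,  50.33 ] 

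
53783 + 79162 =132945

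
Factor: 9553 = 41^1*233^1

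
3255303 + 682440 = 3937743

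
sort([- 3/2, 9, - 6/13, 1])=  [-3/2, - 6/13, 1, 9]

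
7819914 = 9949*786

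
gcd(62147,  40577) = 1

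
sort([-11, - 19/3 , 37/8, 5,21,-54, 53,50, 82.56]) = [ -54, - 11, - 19/3, 37/8,5,21,50,53,82.56]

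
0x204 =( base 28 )ic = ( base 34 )f6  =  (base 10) 516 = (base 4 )20010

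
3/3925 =3/3925=0.00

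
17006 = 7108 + 9898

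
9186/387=23 + 95/129= 23.74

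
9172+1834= 11006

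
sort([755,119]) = [119 , 755]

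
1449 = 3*483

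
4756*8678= 41272568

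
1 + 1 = 2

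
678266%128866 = 33936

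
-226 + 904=678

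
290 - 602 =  - 312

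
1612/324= 403/81 = 4.98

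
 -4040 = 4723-8763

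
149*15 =2235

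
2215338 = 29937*74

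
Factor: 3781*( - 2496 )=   -  9437376 = - 2^6*3^1*13^1*19^1*199^1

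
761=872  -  111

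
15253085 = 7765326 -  - 7487759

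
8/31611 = 8/31611 = 0.00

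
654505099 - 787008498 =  - 132503399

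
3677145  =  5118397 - 1441252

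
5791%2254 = 1283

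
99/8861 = 99/8861= 0.01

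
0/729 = 0 = 0.00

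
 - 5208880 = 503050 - 5711930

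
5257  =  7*751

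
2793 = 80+2713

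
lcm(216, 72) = 216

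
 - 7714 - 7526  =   - 15240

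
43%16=11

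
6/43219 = 6/43219 = 0.00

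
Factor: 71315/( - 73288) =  - 2^( - 3 )*5^1*17^1*839^1 * 9161^( - 1)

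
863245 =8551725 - 7688480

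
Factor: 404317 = 23^1*17579^1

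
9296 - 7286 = 2010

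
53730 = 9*5970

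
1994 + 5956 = 7950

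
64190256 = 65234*984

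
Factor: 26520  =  2^3*3^1*5^1*13^1 * 17^1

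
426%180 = 66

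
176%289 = 176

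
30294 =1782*17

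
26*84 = 2184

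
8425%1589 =480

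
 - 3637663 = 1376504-5014167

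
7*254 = 1778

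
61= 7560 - 7499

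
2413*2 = 4826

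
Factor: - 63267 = -3^1*21089^1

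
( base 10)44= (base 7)62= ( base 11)40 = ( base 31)1d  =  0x2c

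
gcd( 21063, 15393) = 21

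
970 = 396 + 574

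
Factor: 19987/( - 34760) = - 23/40 =- 2^( - 3)*5^( - 1)*23^1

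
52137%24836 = 2465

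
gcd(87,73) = 1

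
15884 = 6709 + 9175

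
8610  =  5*1722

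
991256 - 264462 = 726794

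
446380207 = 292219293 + 154160914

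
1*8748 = 8748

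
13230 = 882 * 15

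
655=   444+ 211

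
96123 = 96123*1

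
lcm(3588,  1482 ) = 68172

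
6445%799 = 53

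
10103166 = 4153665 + 5949501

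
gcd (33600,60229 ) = 1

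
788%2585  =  788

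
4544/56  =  81 + 1/7 = 81.14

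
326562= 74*4413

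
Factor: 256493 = 256493^1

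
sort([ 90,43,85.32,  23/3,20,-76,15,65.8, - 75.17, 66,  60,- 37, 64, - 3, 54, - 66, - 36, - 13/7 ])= [-76,-75.17, - 66, - 37 ,  -  36, - 3, - 13/7, 23/3,15, 20, 43 , 54,60, 64,65.8,66,85.32, 90]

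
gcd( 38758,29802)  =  2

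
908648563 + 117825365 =1026473928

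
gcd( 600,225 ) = 75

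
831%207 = 3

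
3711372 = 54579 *68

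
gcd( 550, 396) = 22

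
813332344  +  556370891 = 1369703235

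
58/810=29/405= 0.07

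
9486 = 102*93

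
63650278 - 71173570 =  - 7523292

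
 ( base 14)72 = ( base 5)400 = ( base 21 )4g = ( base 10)100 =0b1100100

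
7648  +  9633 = 17281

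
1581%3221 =1581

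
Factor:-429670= - 2^1*  5^1 * 42967^1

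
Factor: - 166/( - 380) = 2^ (  -  1)*5^(-1 )*19^( - 1)*83^1 = 83/190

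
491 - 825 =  - 334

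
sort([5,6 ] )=[5 , 6] 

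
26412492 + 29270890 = 55683382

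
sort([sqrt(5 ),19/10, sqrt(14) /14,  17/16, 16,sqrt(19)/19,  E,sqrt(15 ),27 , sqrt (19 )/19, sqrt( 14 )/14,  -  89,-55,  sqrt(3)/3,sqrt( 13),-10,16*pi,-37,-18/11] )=[ - 89, - 55,-37, - 10, - 18/11,sqrt(19 )/19 , sqrt ( 19) /19, sqrt(14 ) /14, sqrt(14 ) /14,sqrt(3) /3,  17/16, 19/10, sqrt (5),E,  sqrt ( 13 ),sqrt(15),16,27,16*pi] 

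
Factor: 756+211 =967^1  =  967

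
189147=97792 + 91355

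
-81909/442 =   -  81909/442 = - 185.31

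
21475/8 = 2684 + 3/8 = 2684.38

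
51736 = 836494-784758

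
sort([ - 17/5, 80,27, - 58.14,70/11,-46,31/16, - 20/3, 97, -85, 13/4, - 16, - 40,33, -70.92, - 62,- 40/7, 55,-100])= [ - 100 ,  -  85, - 70.92, - 62, - 58.14 ,-46, - 40, - 16,- 20/3, - 40/7,-17/5, 31/16, 13/4,70/11,27,33,  55,80, 97] 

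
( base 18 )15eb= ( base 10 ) 7715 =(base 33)72Q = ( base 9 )11522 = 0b1111000100011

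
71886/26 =35943/13 = 2764.85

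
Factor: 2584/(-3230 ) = -2^2 * 5^ (-1 ) = -4/5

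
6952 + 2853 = 9805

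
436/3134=218/1567= 0.14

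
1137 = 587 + 550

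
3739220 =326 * 11470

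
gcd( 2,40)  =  2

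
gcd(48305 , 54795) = 5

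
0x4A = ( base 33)28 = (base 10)74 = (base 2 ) 1001010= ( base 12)62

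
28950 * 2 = 57900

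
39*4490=175110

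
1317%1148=169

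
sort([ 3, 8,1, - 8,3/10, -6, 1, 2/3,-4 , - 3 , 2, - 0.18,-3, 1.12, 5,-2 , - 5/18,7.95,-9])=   [- 9,  -  8, - 6, - 4, - 3,  -  3,  -  2,-5/18,  -  0.18, 3/10, 2/3,  1, 1, 1.12,2,3, 5, 7.95,8 ]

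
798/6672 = 133/1112 = 0.12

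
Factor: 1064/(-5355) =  - 152/765= - 2^3*3^( - 2)*5^( - 1 ) * 17^( - 1 ) * 19^1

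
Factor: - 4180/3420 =-11/9 = -  3^( - 2) * 11^1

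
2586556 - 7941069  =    -  5354513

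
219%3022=219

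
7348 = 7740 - 392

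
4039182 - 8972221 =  - 4933039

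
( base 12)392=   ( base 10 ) 542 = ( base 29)IK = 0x21e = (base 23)10D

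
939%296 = 51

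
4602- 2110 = 2492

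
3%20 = 3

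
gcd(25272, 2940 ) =12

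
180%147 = 33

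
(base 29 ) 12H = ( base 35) q6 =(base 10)916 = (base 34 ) QW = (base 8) 1624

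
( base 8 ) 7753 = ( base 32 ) 3vb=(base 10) 4075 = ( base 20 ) A3F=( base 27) 5FP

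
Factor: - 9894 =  - 2^1*3^1*17^1*97^1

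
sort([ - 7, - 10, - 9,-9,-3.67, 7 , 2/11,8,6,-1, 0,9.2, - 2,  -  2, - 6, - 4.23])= [-10, - 9, - 9, - 7, - 6, - 4.23,- 3.67, - 2, - 2,-1, 0,  2/11, 6, 7,8,9.2]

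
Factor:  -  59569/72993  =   - 3^( - 1)*29^( - 1 ) * 71^1 = - 71/87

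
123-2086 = - 1963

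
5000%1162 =352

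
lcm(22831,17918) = 1415522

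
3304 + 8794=12098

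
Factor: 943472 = 2^4*58967^1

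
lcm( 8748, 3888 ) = 34992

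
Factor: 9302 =2^1 * 4651^1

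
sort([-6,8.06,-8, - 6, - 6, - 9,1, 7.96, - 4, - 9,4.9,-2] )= [-9,- 9 , - 8 , - 6, - 6, -6,-4,  -  2,1,4.9, 7.96,  8.06]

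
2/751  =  2/751 = 0.00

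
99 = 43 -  - 56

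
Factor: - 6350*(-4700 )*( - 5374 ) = - 2^4*5^4*47^1*127^1*2687^1 = - 160387030000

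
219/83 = 219/83 = 2.64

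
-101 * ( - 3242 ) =327442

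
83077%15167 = 7242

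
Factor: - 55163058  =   - 2^1*3^1*9193843^1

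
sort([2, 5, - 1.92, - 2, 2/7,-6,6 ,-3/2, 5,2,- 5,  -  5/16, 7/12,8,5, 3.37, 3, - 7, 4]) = [ - 7,- 6, - 5, - 2, - 1.92,  -  3/2,- 5/16, 2/7,  7/12, 2, 2 , 3, 3.37, 4, 5, 5, 5, 6,8]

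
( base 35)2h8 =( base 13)150B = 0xBED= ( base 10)3053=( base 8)5755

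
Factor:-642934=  - 2^1*321467^1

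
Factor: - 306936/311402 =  - 2^2*3^3*7^1*13^(  -  1)*59^ ( - 1 ) = -756/767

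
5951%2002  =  1947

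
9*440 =3960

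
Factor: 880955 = 5^1*176191^1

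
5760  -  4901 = 859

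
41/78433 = 1/1913 = 0.00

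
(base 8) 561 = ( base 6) 1413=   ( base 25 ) EJ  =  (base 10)369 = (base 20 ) I9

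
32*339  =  10848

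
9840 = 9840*1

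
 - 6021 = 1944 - 7965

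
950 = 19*50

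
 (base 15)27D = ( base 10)568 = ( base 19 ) 1ah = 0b1000111000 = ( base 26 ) lm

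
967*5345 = 5168615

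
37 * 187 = 6919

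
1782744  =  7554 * 236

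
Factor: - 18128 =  - 2^4 * 11^1*103^1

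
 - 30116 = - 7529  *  4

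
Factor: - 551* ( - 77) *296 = 12558392 = 2^3*7^1*11^1*19^1 * 29^1 * 37^1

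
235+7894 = 8129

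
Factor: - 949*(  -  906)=2^1*3^1  *13^1*73^1*151^1 = 859794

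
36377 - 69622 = - 33245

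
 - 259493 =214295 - 473788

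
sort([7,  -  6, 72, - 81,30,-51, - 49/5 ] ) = [-81, - 51,- 49/5,-6, 7, 30,72]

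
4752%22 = 0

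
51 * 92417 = 4713267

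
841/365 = 2+111/365 = 2.30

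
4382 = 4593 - 211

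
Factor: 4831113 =3^1 * 7^1 * 379^1 * 607^1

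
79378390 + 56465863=135844253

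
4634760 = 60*77246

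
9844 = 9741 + 103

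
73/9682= 73/9682 = 0.01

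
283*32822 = 9288626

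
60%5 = 0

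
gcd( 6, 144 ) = 6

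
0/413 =0=0.00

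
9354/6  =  1559 = 1559.00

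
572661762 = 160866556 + 411795206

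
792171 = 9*88019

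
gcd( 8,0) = 8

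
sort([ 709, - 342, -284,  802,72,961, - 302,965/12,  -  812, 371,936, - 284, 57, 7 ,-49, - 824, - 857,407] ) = [-857,-824, - 812, - 342, - 302, - 284, - 284,-49 , 7,57, 72,965/12, 371, 407,709,802,936,961]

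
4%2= 0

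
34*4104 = 139536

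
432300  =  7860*55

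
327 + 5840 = 6167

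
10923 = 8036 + 2887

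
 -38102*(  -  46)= 1752692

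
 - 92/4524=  - 1 + 1108/1131=- 0.02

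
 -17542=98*( - 179 )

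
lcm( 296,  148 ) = 296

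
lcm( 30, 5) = 30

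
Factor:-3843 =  - 3^2*7^1* 61^1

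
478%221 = 36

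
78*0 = 0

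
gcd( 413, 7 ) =7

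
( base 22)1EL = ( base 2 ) 1100101101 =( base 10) 813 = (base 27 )133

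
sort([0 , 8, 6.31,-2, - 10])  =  [ - 10 , - 2,0,6.31, 8]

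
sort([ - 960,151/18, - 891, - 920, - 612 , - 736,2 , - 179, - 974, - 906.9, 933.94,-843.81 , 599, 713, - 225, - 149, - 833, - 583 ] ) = [ - 974, - 960, - 920 , - 906.9, - 891 , - 843.81, - 833 , - 736, - 612, -583, - 225, - 179, - 149, 2,151/18, 599 , 713,933.94 ] 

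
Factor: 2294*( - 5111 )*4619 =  - 2^1*19^1 * 31^2*37^1*149^1*269^1 = - 54156084446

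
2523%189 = 66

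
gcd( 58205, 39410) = 35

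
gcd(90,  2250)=90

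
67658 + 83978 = 151636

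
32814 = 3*10938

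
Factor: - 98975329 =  - 98975329^1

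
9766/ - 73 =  - 134 + 16/73 = -  133.78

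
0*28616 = 0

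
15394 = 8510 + 6884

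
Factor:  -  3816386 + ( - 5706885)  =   - 9523271 = - 9523271^1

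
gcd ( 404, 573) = 1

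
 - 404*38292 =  - 15469968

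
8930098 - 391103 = 8538995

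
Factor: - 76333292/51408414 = -38166646/25704207 = - 2^1*3^( - 2)*7^1 * 19^( - 1 )*191^( - 1 )*701^1*787^( - 1)*3889^1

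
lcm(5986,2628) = 107748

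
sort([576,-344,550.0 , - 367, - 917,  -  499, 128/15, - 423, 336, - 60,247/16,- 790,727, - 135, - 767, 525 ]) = [-917,-790,-767,  -  499, - 423, - 367, - 344, - 135, - 60, 128/15,  247/16, 336, 525, 550.0,  576 , 727 ]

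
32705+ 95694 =128399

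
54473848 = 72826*748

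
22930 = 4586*5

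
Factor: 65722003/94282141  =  47^(-1)*131^(-1)*15313^(- 1)*65722003^1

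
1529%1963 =1529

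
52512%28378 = 24134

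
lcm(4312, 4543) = 254408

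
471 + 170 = 641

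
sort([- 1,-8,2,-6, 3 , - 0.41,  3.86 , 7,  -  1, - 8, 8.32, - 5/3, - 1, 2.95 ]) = [- 8 , - 8, - 6, - 5/3,-1,- 1,  -  1 ,-0.41, 2,2.95, 3, 3.86, 7, 8.32] 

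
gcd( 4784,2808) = 104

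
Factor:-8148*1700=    - 13851600 = - 2^4* 3^1*5^2  *7^1*17^1*97^1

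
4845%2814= 2031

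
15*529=7935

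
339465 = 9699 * 35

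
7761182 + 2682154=10443336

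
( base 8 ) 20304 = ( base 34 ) 78o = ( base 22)h76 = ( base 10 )8388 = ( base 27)bdi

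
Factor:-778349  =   - 11^1*13^1*5443^1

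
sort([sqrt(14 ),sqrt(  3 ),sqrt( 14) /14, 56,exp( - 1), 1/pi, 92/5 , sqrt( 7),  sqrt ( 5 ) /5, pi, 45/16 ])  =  [sqrt( 14 )/14,1/pi, exp( - 1 ), sqrt(5 )/5, sqrt( 3 )  ,  sqrt( 7 ), 45/16, pi,sqrt( 14 ), 92/5,56 ] 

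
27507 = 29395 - 1888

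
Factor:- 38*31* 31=-36518 = - 2^1*19^1*31^2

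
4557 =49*93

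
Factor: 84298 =2^1*113^1*373^1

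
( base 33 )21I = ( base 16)8B5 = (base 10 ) 2229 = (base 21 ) 513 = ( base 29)2ip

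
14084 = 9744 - -4340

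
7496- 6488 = 1008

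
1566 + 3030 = 4596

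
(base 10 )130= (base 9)154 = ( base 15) 8A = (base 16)82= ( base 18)74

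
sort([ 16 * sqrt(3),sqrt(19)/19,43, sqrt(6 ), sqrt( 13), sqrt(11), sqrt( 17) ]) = [ sqrt( 19) /19,sqrt( 6), sqrt( 11), sqrt( 13 ), sqrt(17), 16*sqrt(3 ),43]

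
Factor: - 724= - 2^2*181^1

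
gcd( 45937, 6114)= 1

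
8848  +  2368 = 11216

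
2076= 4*519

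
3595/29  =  3595/29 = 123.97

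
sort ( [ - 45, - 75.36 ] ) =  [-75.36, - 45]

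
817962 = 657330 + 160632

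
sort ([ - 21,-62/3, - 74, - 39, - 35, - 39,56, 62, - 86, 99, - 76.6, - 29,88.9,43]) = [ - 86, - 76.6, - 74, - 39, - 39, - 35, - 29, - 21, - 62/3, 43, 56,62, 88.9,99]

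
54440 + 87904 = 142344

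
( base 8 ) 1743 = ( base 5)12440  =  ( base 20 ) 29F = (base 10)995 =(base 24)1hb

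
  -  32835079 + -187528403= - 220363482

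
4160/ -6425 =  - 832/1285 = - 0.65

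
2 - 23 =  - 21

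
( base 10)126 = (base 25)51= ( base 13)99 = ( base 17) 77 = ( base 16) 7e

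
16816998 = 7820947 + 8996051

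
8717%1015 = 597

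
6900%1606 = 476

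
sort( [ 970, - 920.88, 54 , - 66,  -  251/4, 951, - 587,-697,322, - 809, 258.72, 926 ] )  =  [ - 920.88, - 809, - 697,  -  587,-66,  -  251/4 , 54,258.72,322, 926,951, 970 ] 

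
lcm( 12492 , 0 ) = 0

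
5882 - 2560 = 3322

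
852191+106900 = 959091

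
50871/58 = 877 + 5/58 = 877.09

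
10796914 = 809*13346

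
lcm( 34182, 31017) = 1674918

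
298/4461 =298/4461=0.07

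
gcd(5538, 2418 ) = 78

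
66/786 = 11/131 = 0.08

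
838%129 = 64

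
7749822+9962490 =17712312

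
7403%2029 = 1316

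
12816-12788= 28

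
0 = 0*4334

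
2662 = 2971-309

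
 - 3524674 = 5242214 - 8766888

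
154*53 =8162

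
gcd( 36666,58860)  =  54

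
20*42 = 840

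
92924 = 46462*2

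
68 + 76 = 144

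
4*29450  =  117800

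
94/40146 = 47/20073 = 0.00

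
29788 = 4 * 7447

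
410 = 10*41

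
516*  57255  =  29543580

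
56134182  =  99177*566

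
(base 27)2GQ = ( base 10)1916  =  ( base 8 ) 3574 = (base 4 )131330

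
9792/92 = 106 + 10/23=106.43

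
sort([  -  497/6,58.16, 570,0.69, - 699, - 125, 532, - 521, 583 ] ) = [ - 699, - 521, - 125, - 497/6 , 0.69,58.16, 532,570,  583]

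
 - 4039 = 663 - 4702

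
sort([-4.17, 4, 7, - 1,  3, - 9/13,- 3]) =[ - 4.17,  -  3,  -  1, - 9/13, 3, 4,7]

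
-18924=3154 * (-6 )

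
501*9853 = 4936353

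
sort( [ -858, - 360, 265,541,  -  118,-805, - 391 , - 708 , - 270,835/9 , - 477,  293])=[-858, - 805,- 708, - 477,-391, - 360,-270,-118,835/9, 265 , 293,  541] 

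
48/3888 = 1/81 = 0.01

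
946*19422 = 18373212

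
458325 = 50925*9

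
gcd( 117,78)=39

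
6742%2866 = 1010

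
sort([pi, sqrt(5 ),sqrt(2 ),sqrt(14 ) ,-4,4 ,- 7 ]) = [ - 7, - 4,sqrt (2 ),sqrt(5), pi, sqrt(14), 4 ]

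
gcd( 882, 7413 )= 21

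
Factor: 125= 5^3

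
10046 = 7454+2592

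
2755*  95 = 261725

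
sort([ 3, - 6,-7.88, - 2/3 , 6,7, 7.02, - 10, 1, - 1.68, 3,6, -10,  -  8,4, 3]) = [ - 10, - 10, - 8, - 7.88, - 6, - 1.68, - 2/3, 1,3, 3,3 , 4,6,  6, 7,  7.02]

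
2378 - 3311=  - 933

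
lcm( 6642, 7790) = 630990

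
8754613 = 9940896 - 1186283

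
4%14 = 4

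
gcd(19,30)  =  1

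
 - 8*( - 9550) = 76400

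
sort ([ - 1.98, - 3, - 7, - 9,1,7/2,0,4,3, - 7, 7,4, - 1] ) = [ - 9, - 7 , - 7, - 3, -1.98,-1,0,1,3, 7/2 , 4, 4, 7 ]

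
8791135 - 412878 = 8378257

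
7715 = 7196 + 519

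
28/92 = 7/23 = 0.30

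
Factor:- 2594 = -2^1 *1297^1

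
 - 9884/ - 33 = 9884/33 = 299.52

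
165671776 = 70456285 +95215491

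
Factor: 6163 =6163^1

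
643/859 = 643/859 = 0.75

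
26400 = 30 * 880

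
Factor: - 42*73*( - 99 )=2^1*3^3 *7^1*11^1*73^1 = 303534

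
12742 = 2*6371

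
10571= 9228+1343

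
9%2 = 1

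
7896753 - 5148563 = 2748190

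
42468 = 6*7078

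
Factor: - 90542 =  - 2^1*17^1*2663^1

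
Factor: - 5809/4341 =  - 3^(-1 ) * 37^1*157^1  *1447^( - 1 ) 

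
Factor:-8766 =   -  2^1*3^2*487^1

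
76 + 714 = 790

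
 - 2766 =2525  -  5291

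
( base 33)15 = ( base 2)100110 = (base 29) 19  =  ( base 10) 38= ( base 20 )1i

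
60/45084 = 5/3757 = 0.00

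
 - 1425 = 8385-9810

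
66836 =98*682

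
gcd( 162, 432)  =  54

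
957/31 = 957/31 = 30.87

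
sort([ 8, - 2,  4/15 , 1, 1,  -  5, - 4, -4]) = [ - 5, - 4, - 4, - 2,4/15,1,1, 8 ] 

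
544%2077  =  544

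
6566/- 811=-9 + 733/811 = - 8.10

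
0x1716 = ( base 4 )1130112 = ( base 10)5910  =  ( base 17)137b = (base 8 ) 13426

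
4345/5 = 869 = 869.00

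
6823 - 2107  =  4716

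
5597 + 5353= 10950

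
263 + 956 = 1219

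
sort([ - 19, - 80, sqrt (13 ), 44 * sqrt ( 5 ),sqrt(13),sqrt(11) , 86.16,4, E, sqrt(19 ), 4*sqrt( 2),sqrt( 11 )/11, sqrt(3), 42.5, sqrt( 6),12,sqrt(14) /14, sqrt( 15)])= [ - 80, - 19,  sqrt( 14)/14, sqrt( 11)/11 , sqrt ( 3),sqrt(6), E, sqrt(11 ),  sqrt(13 ), sqrt(13 ), sqrt(15 ), 4,sqrt(19), 4*sqrt(2), 12, 42.5, 86.16, 44*sqrt(5 )]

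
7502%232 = 78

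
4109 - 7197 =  - 3088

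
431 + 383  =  814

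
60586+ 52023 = 112609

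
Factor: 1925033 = 11^1*175003^1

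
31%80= 31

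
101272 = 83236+18036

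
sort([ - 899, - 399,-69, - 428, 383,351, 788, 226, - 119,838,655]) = [  -  899, - 428, - 399,-119,  -  69, 226,351,383,655, 788,838] 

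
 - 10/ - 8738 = 5/4369 = 0.00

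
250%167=83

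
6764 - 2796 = 3968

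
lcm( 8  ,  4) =8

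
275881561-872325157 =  - 596443596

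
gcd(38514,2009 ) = 49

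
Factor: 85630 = 2^1*5^1*8563^1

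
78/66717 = 26/22239 = 0.00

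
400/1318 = 200/659 = 0.30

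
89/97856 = 89/97856= 0.00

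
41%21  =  20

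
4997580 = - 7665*( - 652 ) 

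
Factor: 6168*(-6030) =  - 2^4*3^3 * 5^1 * 67^1*257^1 = - 37193040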